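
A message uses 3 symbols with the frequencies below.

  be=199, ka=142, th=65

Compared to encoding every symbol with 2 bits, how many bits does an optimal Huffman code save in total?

Fixed-length: 2 bits × 406 symbols = 812 bits.
Huffman merges:
combine th(65), ka(142) → 207
combine be(199), 207 → 406
Huffman total = 207 + 406 = 613 bits.
Saving = 812 − 613 = 199 bits.

199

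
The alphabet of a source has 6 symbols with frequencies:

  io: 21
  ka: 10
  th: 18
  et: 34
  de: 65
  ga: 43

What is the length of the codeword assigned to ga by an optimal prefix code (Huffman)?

Huffman merges, smallest pair first:
combine ka(10), th(18) → 28
combine io(21), 28 → 49
combine et(34), ga(43) → 77
combine 49, de(65) → 114
combine 77, 114 → 191
The subtree containing ga is merged 2 times, so code length = 2.

2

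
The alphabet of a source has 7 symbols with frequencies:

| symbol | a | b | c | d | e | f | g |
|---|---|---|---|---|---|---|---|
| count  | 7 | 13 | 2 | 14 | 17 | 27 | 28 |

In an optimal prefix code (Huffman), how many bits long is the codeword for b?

Repeatedly merge the two smallest:
c(2) + a(7) → 9
9 + b(13) → 22
d(14) + e(17) → 31
22 + f(27) → 49
g(28) + 31 → 59
49 + 59 → 108
The subtree containing b is merged 3 times, so code length = 3.

3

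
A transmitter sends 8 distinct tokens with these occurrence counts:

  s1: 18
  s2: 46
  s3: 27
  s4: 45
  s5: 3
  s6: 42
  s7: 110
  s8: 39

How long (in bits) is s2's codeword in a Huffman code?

Huffman merges, smallest pair first:
combine s5(3), s1(18) → 21
combine 21, s3(27) → 48
combine s8(39), s6(42) → 81
combine s4(45), s2(46) → 91
combine 48, 81 → 129
combine 91, s7(110) → 201
combine 129, 201 → 330
s2's leaf is at depth 3, giving a 3-bit codeword.

3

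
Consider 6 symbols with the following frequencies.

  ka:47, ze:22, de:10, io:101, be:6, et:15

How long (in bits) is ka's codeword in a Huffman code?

2

Repeatedly merge the two smallest:
be(6) + de(10) → 16
et(15) + 16 → 31
ze(22) + 31 → 53
ka(47) + 53 → 100
100 + io(101) → 201
The subtree containing ka is merged 2 times, so code length = 2.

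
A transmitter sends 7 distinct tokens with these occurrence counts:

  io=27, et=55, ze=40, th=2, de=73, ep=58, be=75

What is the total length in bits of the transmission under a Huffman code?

871

Greedily combine the two least-frequent nodes:
combine th(2), io(27) → 29
combine 29, ze(40) → 69
combine et(55), ep(58) → 113
combine 69, de(73) → 142
combine be(75), 113 → 188
combine 142, 188 → 330
The encoded length is the sum of every internal node's weight: 29 + 69 + 113 + 142 + 188 + 330 = 871 bits.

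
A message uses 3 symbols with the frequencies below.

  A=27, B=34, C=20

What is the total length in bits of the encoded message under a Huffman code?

128

Build the Huffman tree bottom-up:
merge C(20) and A(27): 47
merge B(34) and 47: 81
Total encoded bits = sum of merged weights = 47 + 81 = 128.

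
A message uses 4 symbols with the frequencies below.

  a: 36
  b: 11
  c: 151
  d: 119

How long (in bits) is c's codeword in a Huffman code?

Huffman merges, smallest pair first:
merge b(11) and a(36): 47
merge 47 and d(119): 166
merge c(151) and 166: 317
c is merged only at the final step, so code length = 1.

1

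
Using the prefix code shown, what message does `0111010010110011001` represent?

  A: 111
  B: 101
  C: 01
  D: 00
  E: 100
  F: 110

CFEBEFC

Read left to right; each codeword is recognised as soon as it completes (prefix code):
  01→C | 110→F | 100→E | 101→B | 100→E | 110→F | 01→C
Decoded message: CFEBEFC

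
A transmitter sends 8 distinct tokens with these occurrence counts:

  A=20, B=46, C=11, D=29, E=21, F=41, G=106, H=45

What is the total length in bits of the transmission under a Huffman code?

Build the Huffman tree bottom-up:
combine C(11), A(20) → 31
combine E(21), D(29) → 50
combine 31, F(41) → 72
combine H(45), B(46) → 91
combine 50, 72 → 122
combine 91, G(106) → 197
combine 122, 197 → 319
Each symbol's bit-cost is frequency × depth; summing gives 882 bits (equivalently 31 + 50 + 72 + 91 + 122 + 197 + 319).

882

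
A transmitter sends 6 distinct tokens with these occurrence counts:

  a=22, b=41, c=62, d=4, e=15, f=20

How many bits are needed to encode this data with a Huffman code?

Merge the two smallest weights repeatedly:
combine d(4), e(15) → 19
combine 19, f(20) → 39
combine a(22), 39 → 61
combine b(41), 61 → 102
combine c(62), 102 → 164
Each symbol's bit-cost is frequency × depth; summing gives 385 bits (equivalently 19 + 39 + 61 + 102 + 164).

385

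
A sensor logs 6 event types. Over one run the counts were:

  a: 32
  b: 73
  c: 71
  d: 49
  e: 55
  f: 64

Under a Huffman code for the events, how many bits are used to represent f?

3

Build the tree from the bottom:
combine a(32), d(49) → 81
combine e(55), f(64) → 119
combine c(71), b(73) → 144
combine 81, 119 → 200
combine 144, 200 → 344
f sits 3 levels below the root, so its codeword is 3 bits.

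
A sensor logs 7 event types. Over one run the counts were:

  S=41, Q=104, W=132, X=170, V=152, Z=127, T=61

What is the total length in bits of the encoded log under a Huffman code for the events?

Build the Huffman tree bottom-up:
merge S(41) and T(61): 102
merge 102 and Q(104): 206
merge Z(127) and W(132): 259
merge V(152) and X(170): 322
merge 206 and 259: 465
merge 322 and 465: 787
Each symbol's bit-cost is frequency × depth; summing gives 2141 bits (equivalently 102 + 206 + 259 + 322 + 465 + 787).

2141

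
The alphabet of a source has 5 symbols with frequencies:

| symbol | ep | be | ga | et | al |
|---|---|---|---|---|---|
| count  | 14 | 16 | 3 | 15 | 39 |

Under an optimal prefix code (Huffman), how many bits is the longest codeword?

3

Merge the two lowest-weight nodes at each step:
merge ga(3) and ep(14): 17
merge et(15) and be(16): 31
merge 17 and 31: 48
merge al(39) and 48: 87
The first pair merged (ga, ep) ends up deepest, at depth 3.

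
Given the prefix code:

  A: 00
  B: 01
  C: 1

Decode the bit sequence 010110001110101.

BBCABCCBB

Read left to right; each codeword is recognised as soon as it completes (prefix code):
  01→B | 01→B | 1→C | 00→A | 01→B | 1→C | 1→C | 01→B | 01→B
Decoded message: BBCABCCBB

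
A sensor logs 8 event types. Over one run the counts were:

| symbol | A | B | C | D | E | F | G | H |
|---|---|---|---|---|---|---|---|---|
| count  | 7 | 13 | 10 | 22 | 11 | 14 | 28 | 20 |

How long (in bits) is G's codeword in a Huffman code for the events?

2

Build the tree from the bottom:
combine A(7), C(10) → 17
combine E(11), B(13) → 24
combine F(14), 17 → 31
combine H(20), D(22) → 42
combine 24, G(28) → 52
combine 31, 42 → 73
combine 52, 73 → 125
G's leaf is at depth 2, giving a 2-bit codeword.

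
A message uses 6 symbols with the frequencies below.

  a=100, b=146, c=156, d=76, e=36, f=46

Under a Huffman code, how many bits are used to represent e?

Huffman merges, smallest pair first:
merge e(36) and f(46): 82
merge d(76) and 82: 158
merge a(100) and b(146): 246
merge c(156) and 158: 314
merge 246 and 314: 560
The subtree containing e is merged 4 times, so code length = 4.

4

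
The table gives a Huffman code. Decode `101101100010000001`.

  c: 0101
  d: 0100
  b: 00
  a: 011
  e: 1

eaabdbbe

Read left to right; each codeword is recognised as soon as it completes (prefix code):
  1→e | 011→a | 011→a | 00→b | 0100→d | 00→b | 00→b | 1→e
Decoded message: eaabdbbe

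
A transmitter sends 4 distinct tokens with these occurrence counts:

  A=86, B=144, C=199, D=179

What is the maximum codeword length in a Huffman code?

2

Merge the two lowest-weight nodes at each step:
merge A(86) and B(144): 230
merge D(179) and C(199): 378
merge 230 and 378: 608
The first pair merged (A, B) ends up deepest, at depth 2.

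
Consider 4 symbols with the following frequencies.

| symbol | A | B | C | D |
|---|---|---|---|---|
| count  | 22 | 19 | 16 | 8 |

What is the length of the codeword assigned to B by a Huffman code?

2

Huffman merges, smallest pair first:
combine D(8), C(16) → 24
combine B(19), A(22) → 41
combine 24, 41 → 65
B's leaf is at depth 2, giving a 2-bit codeword.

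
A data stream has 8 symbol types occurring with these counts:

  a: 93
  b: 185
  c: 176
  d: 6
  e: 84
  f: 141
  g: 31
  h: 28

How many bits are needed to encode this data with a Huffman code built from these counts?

Merge the two smallest weights repeatedly:
d(6) + h(28) → 34
g(31) + 34 → 65
65 + e(84) → 149
a(93) + f(141) → 234
149 + c(176) → 325
b(185) + 234 → 419
325 + 419 → 744
The encoded length is the sum of every internal node's weight: 34 + 65 + 149 + 234 + 325 + 419 + 744 = 1970 bits.

1970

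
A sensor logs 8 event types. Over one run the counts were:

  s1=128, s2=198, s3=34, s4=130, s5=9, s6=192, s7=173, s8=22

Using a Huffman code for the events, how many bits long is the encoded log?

2364

Build the Huffman tree bottom-up:
combine s5(9), s8(22) → 31
combine 31, s3(34) → 65
combine 65, s1(128) → 193
combine s4(130), s7(173) → 303
combine s6(192), 193 → 385
combine s2(198), 303 → 501
combine 385, 501 → 886
The encoded length is the sum of every internal node's weight: 31 + 65 + 193 + 303 + 385 + 501 + 886 = 2364 bits.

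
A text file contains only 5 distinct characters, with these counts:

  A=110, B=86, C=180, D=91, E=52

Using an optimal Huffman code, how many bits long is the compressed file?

Merge the two smallest weights repeatedly:
combine E(52), B(86) → 138
combine D(91), A(110) → 201
combine 138, C(180) → 318
combine 201, 318 → 519
The encoded length is the sum of every internal node's weight: 138 + 201 + 318 + 519 = 1176 bits.

1176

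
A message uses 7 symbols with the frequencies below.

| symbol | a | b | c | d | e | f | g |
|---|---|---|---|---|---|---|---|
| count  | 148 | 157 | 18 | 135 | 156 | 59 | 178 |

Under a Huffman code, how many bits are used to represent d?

3

Repeatedly merge the two smallest:
combine c(18), f(59) → 77
combine 77, d(135) → 212
combine a(148), e(156) → 304
combine b(157), g(178) → 335
combine 212, 304 → 516
combine 335, 516 → 851
The subtree containing d is merged 3 times, so code length = 3.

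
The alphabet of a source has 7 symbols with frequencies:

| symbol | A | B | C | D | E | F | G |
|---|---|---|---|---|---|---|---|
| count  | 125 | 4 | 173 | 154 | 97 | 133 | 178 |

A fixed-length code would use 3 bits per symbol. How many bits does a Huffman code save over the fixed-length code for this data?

Fixed-length: 3 bits × 864 symbols = 2592 bits.
Huffman merges:
B(4) + E(97) → 101
101 + A(125) → 226
F(133) + D(154) → 287
C(173) + G(178) → 351
226 + 287 → 513
351 + 513 → 864
Huffman total = 101 + 226 + 287 + 351 + 513 + 864 = 2342 bits.
Saving = 2592 − 2342 = 250 bits.

250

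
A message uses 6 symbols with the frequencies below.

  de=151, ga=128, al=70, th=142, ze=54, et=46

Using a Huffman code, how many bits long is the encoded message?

Greedily combine the two least-frequent nodes:
et(46) + ze(54) → 100
al(70) + 100 → 170
ga(128) + th(142) → 270
de(151) + 170 → 321
270 + 321 → 591
The encoded length is the sum of every internal node's weight: 100 + 170 + 270 + 321 + 591 = 1452 bits.

1452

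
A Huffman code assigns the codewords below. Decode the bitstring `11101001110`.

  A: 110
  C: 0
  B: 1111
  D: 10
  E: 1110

EDCE

Read left to right; each codeword is recognised as soon as it completes (prefix code):
  1110→E | 10→D | 0→C | 1110→E
Decoded message: EDCE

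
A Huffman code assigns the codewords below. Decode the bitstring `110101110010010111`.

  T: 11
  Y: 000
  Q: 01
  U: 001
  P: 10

TQQTUUQT

Read left to right; each codeword is recognised as soon as it completes (prefix code):
  11→T | 01→Q | 01→Q | 11→T | 001→U | 001→U | 01→Q | 11→T
Decoded message: TQQTUUQT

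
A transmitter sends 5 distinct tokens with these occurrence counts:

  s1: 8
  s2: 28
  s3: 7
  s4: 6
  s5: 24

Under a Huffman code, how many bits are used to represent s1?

Build the tree from the bottom:
merge s4(6) and s3(7): 13
merge s1(8) and 13: 21
merge 21 and s5(24): 45
merge s2(28) and 45: 73
s1's leaf is at depth 3, giving a 3-bit codeword.

3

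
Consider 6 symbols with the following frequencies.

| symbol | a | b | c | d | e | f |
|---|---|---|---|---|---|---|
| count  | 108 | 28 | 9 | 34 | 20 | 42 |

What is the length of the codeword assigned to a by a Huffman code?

1

Repeatedly merge the two smallest:
combine c(9), e(20) → 29
combine b(28), 29 → 57
combine d(34), f(42) → 76
combine 57, 76 → 133
combine a(108), 133 → 241
a is merged only at the final step, so code length = 1.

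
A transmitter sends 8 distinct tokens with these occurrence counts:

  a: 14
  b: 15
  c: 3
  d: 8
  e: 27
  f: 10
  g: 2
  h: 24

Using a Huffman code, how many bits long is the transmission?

Merge the two smallest weights repeatedly:
combine g(2), c(3) → 5
combine 5, d(8) → 13
combine f(10), 13 → 23
combine a(14), b(15) → 29
combine 23, h(24) → 47
combine e(27), 29 → 56
combine 47, 56 → 103
Total encoded bits = sum of merged weights = 5 + 13 + 23 + 29 + 47 + 56 + 103 = 276.

276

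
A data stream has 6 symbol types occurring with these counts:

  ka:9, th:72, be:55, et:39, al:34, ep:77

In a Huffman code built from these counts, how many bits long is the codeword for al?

Huffman merges, smallest pair first:
ka(9) + al(34) → 43
et(39) + 43 → 82
be(55) + th(72) → 127
ep(77) + 82 → 159
127 + 159 → 286
al's leaf is at depth 4, giving a 4-bit codeword.

4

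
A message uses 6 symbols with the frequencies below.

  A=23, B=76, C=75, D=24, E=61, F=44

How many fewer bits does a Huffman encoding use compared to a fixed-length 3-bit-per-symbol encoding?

Fixed-length: 3 bits × 303 symbols = 909 bits.
Huffman merges:
A(23) + D(24) → 47
F(44) + 47 → 91
E(61) + C(75) → 136
B(76) + 91 → 167
136 + 167 → 303
Huffman total = 47 + 91 + 136 + 167 + 303 = 744 bits.
Saving = 909 − 744 = 165 bits.

165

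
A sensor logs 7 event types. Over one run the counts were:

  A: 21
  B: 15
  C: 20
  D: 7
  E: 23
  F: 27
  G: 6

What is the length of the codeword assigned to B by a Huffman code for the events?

3

Build the tree from the bottom:
G(6) + D(7) → 13
13 + B(15) → 28
C(20) + A(21) → 41
E(23) + F(27) → 50
28 + 41 → 69
50 + 69 → 119
B sits 3 levels below the root, so its codeword is 3 bits.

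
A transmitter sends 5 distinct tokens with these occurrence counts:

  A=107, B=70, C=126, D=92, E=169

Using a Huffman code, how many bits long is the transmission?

Merge the two smallest weights repeatedly:
merge B(70) and D(92): 162
merge A(107) and C(126): 233
merge 162 and E(169): 331
merge 233 and 331: 564
Total encoded bits = sum of merged weights = 162 + 233 + 331 + 564 = 1290.

1290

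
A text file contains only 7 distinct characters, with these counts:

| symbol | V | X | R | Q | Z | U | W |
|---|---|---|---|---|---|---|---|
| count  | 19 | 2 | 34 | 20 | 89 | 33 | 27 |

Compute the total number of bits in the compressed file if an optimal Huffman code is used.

Build the Huffman tree bottom-up:
combine X(2), V(19) → 21
combine Q(20), 21 → 41
combine W(27), U(33) → 60
combine R(34), 41 → 75
combine 60, 75 → 135
combine Z(89), 135 → 224
Total encoded bits = sum of merged weights = 21 + 41 + 60 + 75 + 135 + 224 = 556.

556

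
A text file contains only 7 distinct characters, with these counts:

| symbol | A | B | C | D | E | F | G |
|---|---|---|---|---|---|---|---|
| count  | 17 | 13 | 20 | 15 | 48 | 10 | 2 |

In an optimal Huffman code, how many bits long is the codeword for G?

Huffman merges, smallest pair first:
combine G(2), F(10) → 12
combine 12, B(13) → 25
combine D(15), A(17) → 32
combine C(20), 25 → 45
combine 32, 45 → 77
combine E(48), 77 → 125
The subtree containing G is merged 5 times, so code length = 5.

5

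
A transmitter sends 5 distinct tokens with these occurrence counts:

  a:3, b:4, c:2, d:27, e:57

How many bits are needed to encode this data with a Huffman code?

Greedily combine the two least-frequent nodes:
combine c(2), a(3) → 5
combine b(4), 5 → 9
combine 9, d(27) → 36
combine 36, e(57) → 93
The encoded length is the sum of every internal node's weight: 5 + 9 + 36 + 93 = 143 bits.

143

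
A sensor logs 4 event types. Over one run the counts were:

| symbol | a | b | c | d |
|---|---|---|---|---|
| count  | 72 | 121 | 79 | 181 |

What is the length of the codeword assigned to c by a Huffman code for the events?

Build the tree from the bottom:
merge a(72) and c(79): 151
merge b(121) and 151: 272
merge d(181) and 272: 453
c sits 3 levels below the root, so its codeword is 3 bits.

3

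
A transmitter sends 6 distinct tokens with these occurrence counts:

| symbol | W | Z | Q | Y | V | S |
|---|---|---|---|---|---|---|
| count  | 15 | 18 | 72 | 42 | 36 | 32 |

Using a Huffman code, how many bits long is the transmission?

Merge the two smallest weights repeatedly:
combine W(15), Z(18) → 33
combine S(32), 33 → 65
combine V(36), Y(42) → 78
combine 65, Q(72) → 137
combine 78, 137 → 215
Total encoded bits = sum of merged weights = 33 + 65 + 78 + 137 + 215 = 528.

528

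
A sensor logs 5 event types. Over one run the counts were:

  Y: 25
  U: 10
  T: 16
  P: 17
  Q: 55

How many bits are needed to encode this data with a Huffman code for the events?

259

Greedily combine the two least-frequent nodes:
merge U(10) and T(16): 26
merge P(17) and Y(25): 42
merge 26 and 42: 68
merge Q(55) and 68: 123
The encoded length is the sum of every internal node's weight: 26 + 42 + 68 + 123 = 259 bits.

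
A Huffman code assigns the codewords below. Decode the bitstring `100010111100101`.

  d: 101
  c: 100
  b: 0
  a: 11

Read left to right; each codeword is recognised as soon as it completes (prefix code):
  100→c | 0→b | 101→d | 11→a | 100→c | 101→d
Decoded message: cbdacd

cbdacd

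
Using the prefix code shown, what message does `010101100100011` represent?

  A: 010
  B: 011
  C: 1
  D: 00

ACBDCDB

Read left to right; each codeword is recognised as soon as it completes (prefix code):
  010→A | 1→C | 011→B | 00→D | 1→C | 00→D | 011→B
Decoded message: ACBDCDB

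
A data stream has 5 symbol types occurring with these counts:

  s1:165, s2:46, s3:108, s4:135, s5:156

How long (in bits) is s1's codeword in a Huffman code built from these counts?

2

Repeatedly merge the two smallest:
s2(46) + s3(108) → 154
s4(135) + 154 → 289
s5(156) + s1(165) → 321
289 + 321 → 610
s1's leaf is at depth 2, giving a 2-bit codeword.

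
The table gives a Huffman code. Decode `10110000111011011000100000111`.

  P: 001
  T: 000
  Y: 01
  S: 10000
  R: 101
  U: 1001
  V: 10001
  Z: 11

RSZRRVTPZ

Read left to right; each codeword is recognised as soon as it completes (prefix code):
  101→R | 10000→S | 11→Z | 101→R | 101→R | 10001→V | 000→T | 001→P | 11→Z
Decoded message: RSZRRVTPZ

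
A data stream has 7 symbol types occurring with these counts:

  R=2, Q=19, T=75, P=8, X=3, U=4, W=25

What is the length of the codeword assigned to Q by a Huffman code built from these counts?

Build the tree from the bottom:
R(2) + X(3) → 5
U(4) + 5 → 9
P(8) + 9 → 17
17 + Q(19) → 36
W(25) + 36 → 61
61 + T(75) → 136
The subtree containing Q is merged 3 times, so code length = 3.

3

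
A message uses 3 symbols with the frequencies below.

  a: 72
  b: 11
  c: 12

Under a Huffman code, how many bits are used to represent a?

Build the tree from the bottom:
combine b(11), c(12) → 23
combine 23, a(72) → 95
a is a child of the root — depth 1, so its codeword is a single bit.

1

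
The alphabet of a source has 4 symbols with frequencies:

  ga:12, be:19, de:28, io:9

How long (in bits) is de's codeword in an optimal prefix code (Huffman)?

1

Huffman merges, smallest pair first:
io(9) + ga(12) → 21
be(19) + 21 → 40
de(28) + 40 → 68
de is a child of the root — depth 1, so its codeword is a single bit.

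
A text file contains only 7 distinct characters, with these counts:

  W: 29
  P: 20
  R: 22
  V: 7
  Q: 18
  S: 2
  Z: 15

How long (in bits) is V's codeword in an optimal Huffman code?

4

Huffman merges, smallest pair first:
S(2) + V(7) → 9
9 + Z(15) → 24
Q(18) + P(20) → 38
R(22) + 24 → 46
W(29) + 38 → 67
46 + 67 → 113
The subtree containing V is merged 4 times, so code length = 4.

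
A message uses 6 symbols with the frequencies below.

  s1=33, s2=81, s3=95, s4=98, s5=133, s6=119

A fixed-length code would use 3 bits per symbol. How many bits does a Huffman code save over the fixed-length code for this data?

252

Fixed-length: 3 bits × 559 symbols = 1677 bits.
Huffman merges:
merge s1(33) and s2(81): 114
merge s3(95) and s4(98): 193
merge 114 and s6(119): 233
merge s5(133) and 193: 326
merge 233 and 326: 559
Huffman total = 114 + 193 + 233 + 326 + 559 = 1425 bits.
Saving = 1677 − 1425 = 252 bits.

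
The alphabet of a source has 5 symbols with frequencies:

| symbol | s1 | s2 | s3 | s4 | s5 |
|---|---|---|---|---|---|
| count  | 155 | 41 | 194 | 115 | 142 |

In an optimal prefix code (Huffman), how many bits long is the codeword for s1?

Build the tree from the bottom:
s2(41) + s4(115) → 156
s5(142) + s1(155) → 297
156 + s3(194) → 350
297 + 350 → 647
s1 sits 2 levels below the root, so its codeword is 2 bits.

2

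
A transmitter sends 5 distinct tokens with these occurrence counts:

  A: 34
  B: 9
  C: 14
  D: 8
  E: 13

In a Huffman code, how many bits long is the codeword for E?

Repeatedly merge the two smallest:
merge D(8) and B(9): 17
merge E(13) and C(14): 27
merge 17 and 27: 44
merge A(34) and 44: 78
The subtree containing E is merged 3 times, so code length = 3.

3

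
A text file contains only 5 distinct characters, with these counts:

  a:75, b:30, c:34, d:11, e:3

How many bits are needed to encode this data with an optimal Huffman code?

Greedily combine the two least-frequent nodes:
e(3) + d(11) → 14
14 + b(30) → 44
c(34) + 44 → 78
a(75) + 78 → 153
The encoded length is the sum of every internal node's weight: 14 + 44 + 78 + 153 = 289 bits.

289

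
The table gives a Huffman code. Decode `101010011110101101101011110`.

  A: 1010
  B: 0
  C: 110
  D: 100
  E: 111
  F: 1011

Read left to right; each codeword is recognised as soon as it completes (prefix code):
  1010→A | 100→D | 111→E | 1010→A | 110→C | 110→C | 1011→F | 110→C
Decoded message: ADEACCFC

ADEACCFC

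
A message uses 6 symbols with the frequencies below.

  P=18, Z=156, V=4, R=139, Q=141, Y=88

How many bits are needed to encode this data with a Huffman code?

Greedily combine the two least-frequent nodes:
merge V(4) and P(18): 22
merge 22 and Y(88): 110
merge 110 and R(139): 249
merge Q(141) and Z(156): 297
merge 249 and 297: 546
Each symbol's bit-cost is frequency × depth; summing gives 1224 bits (equivalently 22 + 110 + 249 + 297 + 546).

1224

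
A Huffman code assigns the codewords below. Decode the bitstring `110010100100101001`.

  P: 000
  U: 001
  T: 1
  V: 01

TTUVUUVU

Read left to right; each codeword is recognised as soon as it completes (prefix code):
  1→T | 1→T | 001→U | 01→V | 001→U | 001→U | 01→V | 001→U
Decoded message: TTUVUUVU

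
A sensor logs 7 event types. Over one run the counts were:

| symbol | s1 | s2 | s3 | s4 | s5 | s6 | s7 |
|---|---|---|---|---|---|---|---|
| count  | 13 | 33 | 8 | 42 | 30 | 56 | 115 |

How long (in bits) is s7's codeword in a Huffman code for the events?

1

Build the tree from the bottom:
s3(8) + s1(13) → 21
21 + s5(30) → 51
s2(33) + s4(42) → 75
51 + s6(56) → 107
75 + 107 → 182
s7(115) + 182 → 297
s7 sits one level below the root: a 1-bit codeword.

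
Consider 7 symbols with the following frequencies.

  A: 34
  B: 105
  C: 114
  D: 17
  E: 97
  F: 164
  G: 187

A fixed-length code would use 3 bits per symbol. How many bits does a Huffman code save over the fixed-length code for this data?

300

Fixed-length: 3 bits × 718 symbols = 2154 bits.
Huffman merges:
combine D(17), A(34) → 51
combine 51, E(97) → 148
combine B(105), C(114) → 219
combine 148, F(164) → 312
combine G(187), 219 → 406
combine 312, 406 → 718
Huffman total = 51 + 148 + 219 + 312 + 406 + 718 = 1854 bits.
Saving = 2154 − 1854 = 300 bits.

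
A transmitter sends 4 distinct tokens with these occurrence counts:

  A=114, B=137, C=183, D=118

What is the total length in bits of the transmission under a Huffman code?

1104

Build the Huffman tree bottom-up:
combine A(114), D(118) → 232
combine B(137), C(183) → 320
combine 232, 320 → 552
Total encoded bits = sum of merged weights = 232 + 320 + 552 = 1104.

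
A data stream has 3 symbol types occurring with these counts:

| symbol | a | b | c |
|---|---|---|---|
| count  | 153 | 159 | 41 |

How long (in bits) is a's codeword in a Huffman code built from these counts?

Huffman merges, smallest pair first:
combine c(41), a(153) → 194
combine b(159), 194 → 353
The subtree containing a is merged 2 times, so code length = 2.

2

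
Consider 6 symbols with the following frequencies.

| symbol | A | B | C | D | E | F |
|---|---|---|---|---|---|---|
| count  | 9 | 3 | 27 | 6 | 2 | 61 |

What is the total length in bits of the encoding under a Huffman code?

Build the Huffman tree bottom-up:
combine E(2), B(3) → 5
combine 5, D(6) → 11
combine A(9), 11 → 20
combine 20, C(27) → 47
combine 47, F(61) → 108
The encoded length is the sum of every internal node's weight: 5 + 11 + 20 + 47 + 108 = 191 bits.

191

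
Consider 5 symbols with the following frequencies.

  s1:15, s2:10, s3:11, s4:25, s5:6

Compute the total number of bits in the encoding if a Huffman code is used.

150

Greedily combine the two least-frequent nodes:
s5(6) + s2(10) → 16
s3(11) + s1(15) → 26
16 + s4(25) → 41
26 + 41 → 67
Each symbol's bit-cost is frequency × depth; summing gives 150 bits (equivalently 16 + 26 + 41 + 67).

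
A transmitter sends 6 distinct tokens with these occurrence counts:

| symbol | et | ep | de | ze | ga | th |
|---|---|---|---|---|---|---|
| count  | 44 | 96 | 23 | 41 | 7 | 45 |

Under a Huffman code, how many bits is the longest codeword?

4

Merge the two lowest-weight nodes at each step:
merge ga(7) and de(23): 30
merge 30 and ze(41): 71
merge et(44) and th(45): 89
merge 71 and 89: 160
merge ep(96) and 160: 256
The rarest symbols sit at the bottom; the longest codeword is 4 bits.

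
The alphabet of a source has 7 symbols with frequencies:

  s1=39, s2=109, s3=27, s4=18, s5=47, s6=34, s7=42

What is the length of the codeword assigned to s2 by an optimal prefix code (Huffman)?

Build the tree from the bottom:
merge s4(18) and s3(27): 45
merge s6(34) and s1(39): 73
merge s7(42) and 45: 87
merge s5(47) and 73: 120
merge 87 and s2(109): 196
merge 120 and 196: 316
s2's leaf is at depth 2, giving a 2-bit codeword.

2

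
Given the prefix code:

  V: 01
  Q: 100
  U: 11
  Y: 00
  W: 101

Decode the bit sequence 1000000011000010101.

QYYVQYWV

Read left to right; each codeword is recognised as soon as it completes (prefix code):
  100→Q | 00→Y | 00→Y | 01→V | 100→Q | 00→Y | 101→W | 01→V
Decoded message: QYYVQYWV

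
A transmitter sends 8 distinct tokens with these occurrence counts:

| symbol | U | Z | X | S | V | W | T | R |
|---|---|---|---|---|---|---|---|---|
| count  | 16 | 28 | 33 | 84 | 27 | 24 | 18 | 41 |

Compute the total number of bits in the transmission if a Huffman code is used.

763

Build the Huffman tree bottom-up:
combine U(16), T(18) → 34
combine W(24), V(27) → 51
combine Z(28), X(33) → 61
combine 34, R(41) → 75
combine 51, 61 → 112
combine 75, S(84) → 159
combine 112, 159 → 271
Each symbol's bit-cost is frequency × depth; summing gives 763 bits (equivalently 34 + 51 + 61 + 75 + 112 + 159 + 271).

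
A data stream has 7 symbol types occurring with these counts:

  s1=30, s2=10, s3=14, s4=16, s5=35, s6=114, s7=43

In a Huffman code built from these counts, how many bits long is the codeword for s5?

Build the tree from the bottom:
s2(10) + s3(14) → 24
s4(16) + 24 → 40
s1(30) + s5(35) → 65
40 + s7(43) → 83
65 + 83 → 148
s6(114) + 148 → 262
s5 sits 3 levels below the root, so its codeword is 3 bits.

3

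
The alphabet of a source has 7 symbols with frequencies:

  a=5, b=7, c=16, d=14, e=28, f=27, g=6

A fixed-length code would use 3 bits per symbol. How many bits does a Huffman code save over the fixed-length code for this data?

Fixed-length: 3 bits × 103 symbols = 309 bits.
Huffman merges:
merge a(5) and g(6): 11
merge b(7) and 11: 18
merge d(14) and c(16): 30
merge 18 and f(27): 45
merge e(28) and 30: 58
merge 45 and 58: 103
Huffman total = 11 + 18 + 30 + 45 + 58 + 103 = 265 bits.
Saving = 309 − 265 = 44 bits.

44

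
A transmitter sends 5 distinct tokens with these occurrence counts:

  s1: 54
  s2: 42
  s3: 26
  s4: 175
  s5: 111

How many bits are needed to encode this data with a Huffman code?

Build the Huffman tree bottom-up:
merge s3(26) and s2(42): 68
merge s1(54) and 68: 122
merge s5(111) and 122: 233
merge s4(175) and 233: 408
Total encoded bits = sum of merged weights = 68 + 122 + 233 + 408 = 831.

831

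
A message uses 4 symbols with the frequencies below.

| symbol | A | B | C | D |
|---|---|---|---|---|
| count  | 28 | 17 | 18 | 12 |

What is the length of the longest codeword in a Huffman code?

2

Merge the two lowest-weight nodes at each step:
merge D(12) and B(17): 29
merge C(18) and A(28): 46
merge 29 and 46: 75
The rarest symbols sit at the bottom; the longest codeword is 2 bits.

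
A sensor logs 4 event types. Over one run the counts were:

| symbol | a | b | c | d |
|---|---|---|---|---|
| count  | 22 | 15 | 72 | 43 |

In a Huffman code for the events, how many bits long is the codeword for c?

Repeatedly merge the two smallest:
merge b(15) and a(22): 37
merge 37 and d(43): 80
merge c(72) and 80: 152
c sits one level below the root: a 1-bit codeword.

1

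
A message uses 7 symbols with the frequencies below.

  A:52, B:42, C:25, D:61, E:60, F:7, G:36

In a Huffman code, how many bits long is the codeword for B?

3

Repeatedly merge the two smallest:
F(7) + C(25) → 32
32 + G(36) → 68
B(42) + A(52) → 94
E(60) + D(61) → 121
68 + 94 → 162
121 + 162 → 283
The subtree containing B is merged 3 times, so code length = 3.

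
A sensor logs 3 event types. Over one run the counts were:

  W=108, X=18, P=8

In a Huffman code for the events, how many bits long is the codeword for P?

2

Huffman merges, smallest pair first:
combine P(8), X(18) → 26
combine 26, W(108) → 134
The subtree containing P is merged 2 times, so code length = 2.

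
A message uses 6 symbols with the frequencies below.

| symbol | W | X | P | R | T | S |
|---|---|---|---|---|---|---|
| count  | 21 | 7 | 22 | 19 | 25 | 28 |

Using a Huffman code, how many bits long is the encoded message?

313

Greedily combine the two least-frequent nodes:
X(7) + R(19) → 26
W(21) + P(22) → 43
T(25) + 26 → 51
S(28) + 43 → 71
51 + 71 → 122
The encoded length is the sum of every internal node's weight: 26 + 43 + 51 + 71 + 122 = 313 bits.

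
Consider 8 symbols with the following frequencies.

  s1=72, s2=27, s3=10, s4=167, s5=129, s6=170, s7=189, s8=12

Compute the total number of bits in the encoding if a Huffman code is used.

Build the Huffman tree bottom-up:
merge s3(10) and s8(12): 22
merge 22 and s2(27): 49
merge 49 and s1(72): 121
merge 121 and s5(129): 250
merge s4(167) and s6(170): 337
merge s7(189) and 250: 439
merge 337 and 439: 776
Total encoded bits = sum of merged weights = 22 + 49 + 121 + 250 + 337 + 439 + 776 = 1994.

1994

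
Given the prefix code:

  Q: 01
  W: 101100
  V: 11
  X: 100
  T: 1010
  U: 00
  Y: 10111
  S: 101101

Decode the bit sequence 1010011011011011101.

Read left to right; each codeword is recognised as soon as it completes (prefix code):
  1010→T | 01→Q | 101101→S | 10111→Y | 01→Q
Decoded message: TQSYQ

TQSYQ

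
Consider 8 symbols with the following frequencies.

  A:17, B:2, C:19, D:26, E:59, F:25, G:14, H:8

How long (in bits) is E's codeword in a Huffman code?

Build the tree from the bottom:
B(2) + H(8) → 10
10 + G(14) → 24
A(17) + C(19) → 36
24 + F(25) → 49
D(26) + 36 → 62
49 + E(59) → 108
62 + 108 → 170
The subtree containing E is merged 2 times, so code length = 2.

2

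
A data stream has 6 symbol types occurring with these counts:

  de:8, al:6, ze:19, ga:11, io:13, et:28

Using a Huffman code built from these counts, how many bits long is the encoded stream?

208

Greedily combine the two least-frequent nodes:
combine al(6), de(8) → 14
combine ga(11), io(13) → 24
combine 14, ze(19) → 33
combine 24, et(28) → 52
combine 33, 52 → 85
The encoded length is the sum of every internal node's weight: 14 + 24 + 33 + 52 + 85 = 208 bits.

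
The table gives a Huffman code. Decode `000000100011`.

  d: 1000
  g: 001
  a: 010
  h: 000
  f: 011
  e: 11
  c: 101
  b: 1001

hhde

Read left to right; each codeword is recognised as soon as it completes (prefix code):
  000→h | 000→h | 1000→d | 11→e
Decoded message: hhde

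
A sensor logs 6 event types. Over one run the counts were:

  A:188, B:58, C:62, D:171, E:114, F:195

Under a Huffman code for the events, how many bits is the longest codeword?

Merge the two lowest-weight nodes at each step:
merge B(58) and C(62): 120
merge E(114) and 120: 234
merge D(171) and A(188): 359
merge F(195) and 234: 429
merge 359 and 429: 788
The first pair merged (B, C) ends up deepest, at depth 4.

4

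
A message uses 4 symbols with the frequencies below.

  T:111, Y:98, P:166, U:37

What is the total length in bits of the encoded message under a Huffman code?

793

Greedily combine the two least-frequent nodes:
combine U(37), Y(98) → 135
combine T(111), 135 → 246
combine P(166), 246 → 412
Each symbol's bit-cost is frequency × depth; summing gives 793 bits (equivalently 135 + 246 + 412).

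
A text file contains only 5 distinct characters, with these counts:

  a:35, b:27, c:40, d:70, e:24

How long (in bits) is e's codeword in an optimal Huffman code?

3

Build the tree from the bottom:
e(24) + b(27) → 51
a(35) + c(40) → 75
51 + d(70) → 121
75 + 121 → 196
e sits 3 levels below the root, so its codeword is 3 bits.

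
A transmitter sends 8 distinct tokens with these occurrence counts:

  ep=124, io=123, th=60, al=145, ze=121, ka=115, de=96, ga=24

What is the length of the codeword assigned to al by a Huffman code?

Huffman merges, smallest pair first:
merge ga(24) and th(60): 84
merge 84 and de(96): 180
merge ka(115) and ze(121): 236
merge io(123) and ep(124): 247
merge al(145) and 180: 325
merge 236 and 247: 483
merge 325 and 483: 808
The subtree containing al is merged 2 times, so code length = 2.

2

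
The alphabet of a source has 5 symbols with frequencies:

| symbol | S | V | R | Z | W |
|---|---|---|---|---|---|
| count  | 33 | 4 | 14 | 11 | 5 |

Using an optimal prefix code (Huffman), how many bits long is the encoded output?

130

Greedily combine the two least-frequent nodes:
combine V(4), W(5) → 9
combine 9, Z(11) → 20
combine R(14), 20 → 34
combine S(33), 34 → 67
The encoded length is the sum of every internal node's weight: 9 + 20 + 34 + 67 = 130 bits.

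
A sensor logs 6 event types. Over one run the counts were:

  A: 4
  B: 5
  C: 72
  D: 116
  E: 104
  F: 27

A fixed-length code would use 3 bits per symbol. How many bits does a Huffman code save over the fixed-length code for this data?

Fixed-length: 3 bits × 328 symbols = 984 bits.
Huffman merges:
merge A(4) and B(5): 9
merge 9 and F(27): 36
merge 36 and C(72): 108
merge E(104) and 108: 212
merge D(116) and 212: 328
Huffman total = 9 + 36 + 108 + 212 + 328 = 693 bits.
Saving = 984 − 693 = 291 bits.

291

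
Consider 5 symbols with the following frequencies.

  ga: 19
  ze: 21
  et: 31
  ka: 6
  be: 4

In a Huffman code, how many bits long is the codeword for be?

4

Build the tree from the bottom:
be(4) + ka(6) → 10
10 + ga(19) → 29
ze(21) + 29 → 50
et(31) + 50 → 81
The subtree containing be is merged 4 times, so code length = 4.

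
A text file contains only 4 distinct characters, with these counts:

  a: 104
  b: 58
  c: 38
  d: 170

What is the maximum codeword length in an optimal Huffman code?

3

Merge the two lowest-weight nodes at each step:
merge c(38) and b(58): 96
merge 96 and a(104): 200
merge d(170) and 200: 370
The rarest symbols sit at the bottom; the longest codeword is 3 bits.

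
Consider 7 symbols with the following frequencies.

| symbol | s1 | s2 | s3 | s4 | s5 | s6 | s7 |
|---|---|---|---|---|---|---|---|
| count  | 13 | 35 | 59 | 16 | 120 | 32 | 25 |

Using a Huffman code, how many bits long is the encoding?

Build the Huffman tree bottom-up:
s1(13) + s4(16) → 29
s7(25) + 29 → 54
s6(32) + s2(35) → 67
54 + s3(59) → 113
67 + 113 → 180
s5(120) + 180 → 300
The encoded length is the sum of every internal node's weight: 29 + 54 + 67 + 113 + 180 + 300 = 743 bits.

743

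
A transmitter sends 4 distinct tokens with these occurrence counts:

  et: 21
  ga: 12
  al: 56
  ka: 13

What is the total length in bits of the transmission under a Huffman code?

173

Build the Huffman tree bottom-up:
merge ga(12) and ka(13): 25
merge et(21) and 25: 46
merge 46 and al(56): 102
Total encoded bits = sum of merged weights = 25 + 46 + 102 = 173.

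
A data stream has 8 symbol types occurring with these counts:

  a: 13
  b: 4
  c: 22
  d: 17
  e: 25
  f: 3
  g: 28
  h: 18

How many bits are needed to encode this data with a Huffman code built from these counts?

364

Build the Huffman tree bottom-up:
merge f(3) and b(4): 7
merge 7 and a(13): 20
merge d(17) and h(18): 35
merge 20 and c(22): 42
merge e(25) and g(28): 53
merge 35 and 42: 77
merge 53 and 77: 130
Each symbol's bit-cost is frequency × depth; summing gives 364 bits (equivalently 7 + 20 + 35 + 42 + 53 + 77 + 130).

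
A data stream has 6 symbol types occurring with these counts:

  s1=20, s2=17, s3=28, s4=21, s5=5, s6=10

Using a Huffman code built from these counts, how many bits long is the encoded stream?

Build the Huffman tree bottom-up:
s5(5) + s6(10) → 15
15 + s2(17) → 32
s1(20) + s4(21) → 41
s3(28) + 32 → 60
41 + 60 → 101
The encoded length is the sum of every internal node's weight: 15 + 32 + 41 + 60 + 101 = 249 bits.

249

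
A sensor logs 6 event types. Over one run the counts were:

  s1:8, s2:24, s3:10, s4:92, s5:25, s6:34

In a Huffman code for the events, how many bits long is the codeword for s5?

Huffman merges, smallest pair first:
combine s1(8), s3(10) → 18
combine 18, s2(24) → 42
combine s5(25), s6(34) → 59
combine 42, 59 → 101
combine s4(92), 101 → 193
s5 sits 3 levels below the root, so its codeword is 3 bits.

3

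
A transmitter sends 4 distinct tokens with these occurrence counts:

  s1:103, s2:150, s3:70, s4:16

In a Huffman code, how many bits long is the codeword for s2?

Repeatedly merge the two smallest:
merge s4(16) and s3(70): 86
merge 86 and s1(103): 189
merge s2(150) and 189: 339
s2 sits one level below the root: a 1-bit codeword.

1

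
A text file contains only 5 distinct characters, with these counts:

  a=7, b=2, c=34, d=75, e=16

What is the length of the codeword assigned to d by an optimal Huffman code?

Repeatedly merge the two smallest:
merge b(2) and a(7): 9
merge 9 and e(16): 25
merge 25 and c(34): 59
merge 59 and d(75): 134
d is a child of the root — depth 1, so its codeword is a single bit.

1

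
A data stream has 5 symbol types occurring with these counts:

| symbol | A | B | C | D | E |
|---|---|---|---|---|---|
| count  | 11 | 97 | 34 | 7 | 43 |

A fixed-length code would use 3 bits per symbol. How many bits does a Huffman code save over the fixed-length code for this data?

219

Fixed-length: 3 bits × 192 symbols = 576 bits.
Huffman merges:
merge D(7) and A(11): 18
merge 18 and C(34): 52
merge E(43) and 52: 95
merge 95 and B(97): 192
Huffman total = 18 + 52 + 95 + 192 = 357 bits.
Saving = 576 − 357 = 219 bits.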